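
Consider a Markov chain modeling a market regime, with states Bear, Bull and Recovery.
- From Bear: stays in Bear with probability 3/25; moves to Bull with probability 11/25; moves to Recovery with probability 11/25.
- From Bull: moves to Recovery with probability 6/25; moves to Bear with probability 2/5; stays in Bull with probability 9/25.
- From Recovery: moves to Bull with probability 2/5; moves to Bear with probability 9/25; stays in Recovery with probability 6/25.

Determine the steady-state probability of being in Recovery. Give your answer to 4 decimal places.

0.3006

Let the stationary distribution be π with π = πP and π_1 + π_2 + π_3 = 1.
π_1 = 0.12·π_1 + 0.4·π_2 + 0.36·π_3
π_2 = 0.44·π_1 + 0.36·π_2 + 0.4·π_3
Solving with the normalization constraint gives π = (0.3031, 0.3963, 0.3006).
So the stationary probability of Recovery is 0.3006.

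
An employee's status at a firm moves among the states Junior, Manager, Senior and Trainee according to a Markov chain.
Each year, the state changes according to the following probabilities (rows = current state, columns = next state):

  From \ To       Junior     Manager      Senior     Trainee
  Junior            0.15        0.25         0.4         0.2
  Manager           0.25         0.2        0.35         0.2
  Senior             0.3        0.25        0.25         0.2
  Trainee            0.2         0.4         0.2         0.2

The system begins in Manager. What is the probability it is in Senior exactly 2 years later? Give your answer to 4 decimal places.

0.2975

Propagate the distribution vector 2 years from Manager.
After 0 years: (0.0000, 1.0000, 0.0000, 0.0000)
After 1 year: (0.2500, 0.2000, 0.3500, 0.2000)
After 2 years: (0.2325, 0.2700, 0.2975, 0.2000)
P(in Senior after 2 years) = 0.2975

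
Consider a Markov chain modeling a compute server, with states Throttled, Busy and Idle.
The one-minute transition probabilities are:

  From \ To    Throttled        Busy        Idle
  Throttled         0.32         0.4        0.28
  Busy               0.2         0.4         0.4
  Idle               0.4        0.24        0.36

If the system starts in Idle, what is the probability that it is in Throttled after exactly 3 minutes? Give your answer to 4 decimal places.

Propagate the distribution vector 3 minutes from Idle.
After 0 minutes: (0.0000, 0.0000, 1.0000)
After 1 minute: (0.4000, 0.2400, 0.3600)
After 2 minutes: (0.3200, 0.3424, 0.3376)
After 3 minutes: (0.3059, 0.3460, 0.3481)
P(in Throttled after 3 minutes) = 0.3059

0.3059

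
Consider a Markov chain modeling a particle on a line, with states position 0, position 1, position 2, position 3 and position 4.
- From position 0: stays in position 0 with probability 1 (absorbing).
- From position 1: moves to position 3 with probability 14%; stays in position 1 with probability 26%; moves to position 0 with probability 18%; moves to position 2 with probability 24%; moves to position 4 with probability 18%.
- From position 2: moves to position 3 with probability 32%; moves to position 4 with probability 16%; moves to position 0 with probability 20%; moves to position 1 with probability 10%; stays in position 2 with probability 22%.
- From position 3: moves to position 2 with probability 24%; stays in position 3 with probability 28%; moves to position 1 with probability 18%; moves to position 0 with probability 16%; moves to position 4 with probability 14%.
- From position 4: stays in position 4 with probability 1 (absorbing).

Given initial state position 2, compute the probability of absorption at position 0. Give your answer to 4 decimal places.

Let h(s) be the probability of absorption at position 0 starting from transient state s. Then h(position 0) = 1 and h(position 4) = 0. By first-step analysis:
h(position 1) = 0.18·1 + 0.26·h(position 1) + 0.24·h(position 2) + 0.14·h(position 3) + 0.18·0
h(position 2) = 0.2·1 + 0.1·h(position 1) + 0.22·h(position 2) + 0.32·h(position 3) + 0.16·0
h(position 3) = 0.16·1 + 0.18·h(position 1) + 0.24·h(position 2) + 0.28·h(position 3) + 0.14·0
Solving: h(position 1) = 0.5197, h(position 2) = 0.5416, h(position 3) = 0.5327.
Starting from position 2, the probability is 0.5416.

0.5416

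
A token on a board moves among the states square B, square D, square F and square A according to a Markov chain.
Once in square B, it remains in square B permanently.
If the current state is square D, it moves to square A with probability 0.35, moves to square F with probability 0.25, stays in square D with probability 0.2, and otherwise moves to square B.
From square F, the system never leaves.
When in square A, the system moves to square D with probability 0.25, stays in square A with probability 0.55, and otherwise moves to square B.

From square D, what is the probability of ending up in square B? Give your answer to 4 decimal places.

Let h(s) be the probability of absorption at square B starting from transient state s. Then h(square B) = 1 and h(square F) = 0. By first-step analysis:
h(square D) = 0.2·1 + 0.2·h(square D) + 0.25·0 + 0.35·h(square A)
h(square A) = 0.2·1 + 0.25·h(square D) + 0.55·h(square A)
Solving: h(square D) = 0.5872, h(square A) = 0.7706.
Starting from square D, the probability is 0.5872.

0.5872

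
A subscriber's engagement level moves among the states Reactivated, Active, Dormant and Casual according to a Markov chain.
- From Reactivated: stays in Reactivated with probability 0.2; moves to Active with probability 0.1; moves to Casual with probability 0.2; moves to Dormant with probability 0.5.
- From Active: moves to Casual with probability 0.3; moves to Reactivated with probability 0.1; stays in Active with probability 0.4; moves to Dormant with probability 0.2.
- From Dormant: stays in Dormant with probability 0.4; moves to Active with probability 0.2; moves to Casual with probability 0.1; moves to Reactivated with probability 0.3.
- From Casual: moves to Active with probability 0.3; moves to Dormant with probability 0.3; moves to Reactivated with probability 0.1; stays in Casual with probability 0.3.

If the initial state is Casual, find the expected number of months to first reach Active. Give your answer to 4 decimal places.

4.4767

Let t(s) be the expected number of months to first reach Active from state s, with t(Active) = 0. Conditioning on the first month:
t(Reactivated) = 1 + 0.2·t(Reactivated) + 0.5·t(Dormant) + 0.2·t(Casual)
t(Dormant) = 1 + 0.3·t(Reactivated) + 0.4·t(Dormant) + 0.1·t(Casual)
t(Casual) = 1 + 0.1·t(Reactivated) + 0.3·t(Dormant) + 0.3·t(Casual)
Solving: t(Reactivated) = 5.6395, t(Dormant) = 5.2326, t(Casual) = 4.4767.
Expected months from Casual to Active: 4.4767.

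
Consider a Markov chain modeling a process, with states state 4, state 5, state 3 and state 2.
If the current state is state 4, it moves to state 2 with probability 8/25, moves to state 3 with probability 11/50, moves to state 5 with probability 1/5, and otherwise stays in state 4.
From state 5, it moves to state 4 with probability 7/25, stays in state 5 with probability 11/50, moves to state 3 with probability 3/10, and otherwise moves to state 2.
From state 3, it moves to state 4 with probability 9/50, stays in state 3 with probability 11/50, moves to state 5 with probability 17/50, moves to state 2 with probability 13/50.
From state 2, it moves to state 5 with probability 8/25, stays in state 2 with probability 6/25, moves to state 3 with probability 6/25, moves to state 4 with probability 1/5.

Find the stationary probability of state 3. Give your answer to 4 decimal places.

Let the stationary distribution be π with π = πP and π_1 + π_2 + π_3 + π_4 = 1.
π_1 = 0.26·π_1 + 0.28·π_2 + 0.18·π_3 + 0.2·π_4
π_2 = 0.2·π_1 + 0.22·π_2 + 0.34·π_3 + 0.32·π_4
π_3 = 0.22·π_1 + 0.3·π_2 + 0.22·π_3 + 0.24·π_4
Solving with the normalization constraint gives π = (0.2305, 0.2702, 0.2467, 0.2526).
So the stationary probability of state 3 is 0.2467.

0.2467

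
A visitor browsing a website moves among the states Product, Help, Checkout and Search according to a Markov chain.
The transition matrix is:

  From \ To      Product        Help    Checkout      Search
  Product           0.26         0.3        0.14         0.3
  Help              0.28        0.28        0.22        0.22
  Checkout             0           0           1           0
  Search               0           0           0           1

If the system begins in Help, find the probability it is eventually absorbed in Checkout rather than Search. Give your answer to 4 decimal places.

0.4501

Let h(s) be the probability of absorption at Checkout starting from transient state s. Then h(Checkout) = 1 and h(Search) = 0. By first-step analysis:
h(Product) = 0.26·h(Product) + 0.3·h(Help) + 0.14·1 + 0.3·0
h(Help) = 0.28·h(Product) + 0.28·h(Help) + 0.22·1 + 0.22·0
Solving: h(Product) = 0.3717, h(Help) = 0.4501.
Starting from Help, the probability is 0.4501.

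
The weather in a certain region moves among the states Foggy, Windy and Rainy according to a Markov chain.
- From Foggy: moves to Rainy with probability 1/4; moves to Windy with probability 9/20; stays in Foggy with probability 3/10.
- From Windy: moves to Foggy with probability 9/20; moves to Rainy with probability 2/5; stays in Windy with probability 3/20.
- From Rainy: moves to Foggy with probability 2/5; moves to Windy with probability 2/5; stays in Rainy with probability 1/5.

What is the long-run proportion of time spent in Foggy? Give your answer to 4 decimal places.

0.3789

Let the stationary distribution be π with π = πP and π_1 + π_2 + π_3 = 1.
π_1 = 0.3·π_1 + 0.45·π_2 + 0.4·π_3
π_2 = 0.45·π_1 + 0.15·π_2 + 0.4·π_3
Solving with the normalization constraint gives π = (0.3789, 0.3352, 0.2860).
So the stationary probability of Foggy is 0.3789.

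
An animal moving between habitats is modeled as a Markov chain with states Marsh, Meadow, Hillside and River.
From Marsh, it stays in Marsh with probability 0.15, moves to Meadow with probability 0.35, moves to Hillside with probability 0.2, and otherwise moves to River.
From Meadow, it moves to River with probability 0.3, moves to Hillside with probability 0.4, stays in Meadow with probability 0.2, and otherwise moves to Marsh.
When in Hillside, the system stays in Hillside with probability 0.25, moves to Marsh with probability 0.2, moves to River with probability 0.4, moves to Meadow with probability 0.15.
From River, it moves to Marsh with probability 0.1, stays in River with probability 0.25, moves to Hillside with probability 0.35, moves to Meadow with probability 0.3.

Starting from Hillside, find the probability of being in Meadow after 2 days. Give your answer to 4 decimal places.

0.2575

Propagate the distribution vector 2 days from Hillside.
After 0 days: (0.0000, 0.0000, 1.0000, 0.0000)
After 1 day: (0.2000, 0.1500, 0.2500, 0.4000)
After 2 days: (0.1350, 0.2575, 0.3025, 0.3050)
P(in Meadow after 2 days) = 0.2575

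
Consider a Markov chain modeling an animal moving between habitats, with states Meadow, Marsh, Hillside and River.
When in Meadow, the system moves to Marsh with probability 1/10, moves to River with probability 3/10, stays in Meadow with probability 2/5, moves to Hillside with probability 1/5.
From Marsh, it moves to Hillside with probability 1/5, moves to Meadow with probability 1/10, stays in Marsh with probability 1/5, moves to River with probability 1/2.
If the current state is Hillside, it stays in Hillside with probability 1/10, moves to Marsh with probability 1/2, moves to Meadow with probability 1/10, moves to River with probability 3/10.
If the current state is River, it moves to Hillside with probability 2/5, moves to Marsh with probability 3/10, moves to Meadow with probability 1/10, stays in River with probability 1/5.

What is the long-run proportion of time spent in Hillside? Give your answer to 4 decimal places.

0.2410

Let the stationary distribution be π with π = πP and π_1 + π_2 + π_3 + π_4 = 1.
π_1 = 0.4·π_1 + 0.1·π_2 + 0.1·π_3 + 0.1·π_4
π_2 = 0.1·π_1 + 0.2·π_2 + 0.5·π_3 + 0.3·π_4
π_3 = 0.2·π_1 + 0.2·π_2 + 0.1·π_3 + 0.4·π_4
Solving with the normalization constraint gives π = (0.1429, 0.2906, 0.2410, 0.3256).
So the stationary probability of Hillside is 0.2410.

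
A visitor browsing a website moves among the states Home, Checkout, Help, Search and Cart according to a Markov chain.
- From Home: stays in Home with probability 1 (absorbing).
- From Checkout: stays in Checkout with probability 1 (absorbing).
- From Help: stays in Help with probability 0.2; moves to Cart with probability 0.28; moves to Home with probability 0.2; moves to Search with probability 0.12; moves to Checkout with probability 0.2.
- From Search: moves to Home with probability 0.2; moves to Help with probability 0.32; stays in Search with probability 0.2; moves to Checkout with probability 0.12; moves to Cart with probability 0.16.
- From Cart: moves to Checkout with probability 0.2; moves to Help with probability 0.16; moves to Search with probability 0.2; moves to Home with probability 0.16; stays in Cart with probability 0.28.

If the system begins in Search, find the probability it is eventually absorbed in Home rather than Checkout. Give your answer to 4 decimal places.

0.5482

Let h(s) be the probability of absorption at Home starting from transient state s. Then h(Home) = 1 and h(Checkout) = 0. By first-step analysis:
h(Help) = 0.2·1 + 0.2·0 + 0.2·h(Help) + 0.12·h(Search) + 0.28·h(Cart)
h(Search) = 0.2·1 + 0.12·0 + 0.32·h(Help) + 0.2·h(Search) + 0.16·h(Cart)
h(Cart) = 0.16·1 + 0.2·0 + 0.16·h(Help) + 0.2·h(Search) + 0.28·h(Cart)
Solving: h(Help) = 0.5024, h(Search) = 0.5482, h(Cart) = 0.4861.
Starting from Search, the probability is 0.5482.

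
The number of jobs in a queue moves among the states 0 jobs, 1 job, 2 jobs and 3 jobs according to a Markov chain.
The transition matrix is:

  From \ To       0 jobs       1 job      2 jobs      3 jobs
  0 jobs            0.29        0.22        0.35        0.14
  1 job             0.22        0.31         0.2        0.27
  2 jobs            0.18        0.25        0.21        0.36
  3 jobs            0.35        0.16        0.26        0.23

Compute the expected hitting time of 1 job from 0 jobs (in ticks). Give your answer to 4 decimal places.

Let t(s) be the expected number of ticks to first reach 1 job from state s, with t(1 job) = 0. Conditioning on the first tick:
t(0 jobs) = 1 + 0.29·t(0 jobs) + 0.35·t(2 jobs) + 0.14·t(3 jobs)
t(2 jobs) = 1 + 0.18·t(0 jobs) + 0.21·t(2 jobs) + 0.36·t(3 jobs)
t(3 jobs) = 1 + 0.35·t(0 jobs) + 0.26·t(2 jobs) + 0.23·t(3 jobs)
Solving: t(0 jobs) = 4.6457, t(2 jobs) = 4.5837, t(3 jobs) = 4.9581.
Expected ticks from 0 jobs to 1 job: 4.6457.

4.6457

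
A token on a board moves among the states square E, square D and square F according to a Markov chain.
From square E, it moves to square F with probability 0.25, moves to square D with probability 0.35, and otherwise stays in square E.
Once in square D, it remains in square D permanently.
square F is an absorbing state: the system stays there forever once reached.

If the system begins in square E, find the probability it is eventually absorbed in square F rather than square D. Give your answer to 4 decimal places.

Let h(s) be the probability of absorption at square F starting from transient state s. Then h(square F) = 1 and h(square D) = 0. By first-step analysis:
h(square E) = 0.4·h(square E) + 0.35·0 + 0.25·1
Solving: h(square E) = 0.4167.
Starting from square E, the probability is 0.4167.

0.4167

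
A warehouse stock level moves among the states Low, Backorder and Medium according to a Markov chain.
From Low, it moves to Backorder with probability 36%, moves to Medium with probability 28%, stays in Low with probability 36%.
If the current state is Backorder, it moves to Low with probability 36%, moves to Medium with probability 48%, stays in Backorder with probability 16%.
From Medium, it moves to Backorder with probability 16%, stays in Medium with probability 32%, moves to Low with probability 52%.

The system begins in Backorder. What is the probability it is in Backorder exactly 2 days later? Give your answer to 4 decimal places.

Sum over the intermediate state after 1 day:
P = P(Backorder→Low)·P(Low→Backorder) + P(Backorder→Backorder)·P(Backorder→Backorder) + P(Backorder→Medium)·P(Medium→Backorder)
  = 0.36×0.36 + 0.16×0.16 + 0.48×0.16
  = 0.1296 + 0.0256 + 0.0768 = 0.2320

0.2320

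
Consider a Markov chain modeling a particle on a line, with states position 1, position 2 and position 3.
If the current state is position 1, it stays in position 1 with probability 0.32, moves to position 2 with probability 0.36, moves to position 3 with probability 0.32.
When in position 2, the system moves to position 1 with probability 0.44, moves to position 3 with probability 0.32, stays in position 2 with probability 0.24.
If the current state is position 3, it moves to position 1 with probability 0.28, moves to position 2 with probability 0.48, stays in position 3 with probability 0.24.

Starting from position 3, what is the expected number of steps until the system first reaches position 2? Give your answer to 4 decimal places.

2.2472

Let t(s) be the expected number of steps to first reach position 2 from state s, with t(position 2) = 0. Conditioning on the first step:
t(position 1) = 1 + 0.32·t(position 1) + 0.32·t(position 3)
t(position 3) = 1 + 0.28·t(position 1) + 0.24·t(position 3)
Solving: t(position 1) = 2.5281, t(position 3) = 2.2472.
Expected steps from position 3 to position 2: 2.2472.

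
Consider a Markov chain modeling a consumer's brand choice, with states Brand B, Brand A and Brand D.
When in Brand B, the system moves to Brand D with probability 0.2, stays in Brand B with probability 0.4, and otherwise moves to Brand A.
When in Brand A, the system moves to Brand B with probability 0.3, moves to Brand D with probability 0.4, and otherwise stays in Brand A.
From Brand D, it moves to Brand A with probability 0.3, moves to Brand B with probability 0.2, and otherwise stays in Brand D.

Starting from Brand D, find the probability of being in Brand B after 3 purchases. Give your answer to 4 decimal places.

0.2860

Propagate the distribution vector 3 purchases from Brand D.
After 0 purchases: (0.0000, 0.0000, 1.0000)
After 1 purchase: (0.2000, 0.3000, 0.5000)
After 2 purchases: (0.2700, 0.3200, 0.4100)
After 3 purchases: (0.2860, 0.3270, 0.3870)
P(in Brand B after 3 purchases) = 0.2860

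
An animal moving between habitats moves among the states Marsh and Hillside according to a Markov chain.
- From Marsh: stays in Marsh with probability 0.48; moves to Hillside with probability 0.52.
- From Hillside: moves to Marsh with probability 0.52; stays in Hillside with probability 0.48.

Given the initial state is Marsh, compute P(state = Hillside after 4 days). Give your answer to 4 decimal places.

Propagate the distribution vector 4 days from Marsh.
After 0 days: (1.0000, 0.0000)
After 1 day: (0.4800, 0.5200)
After 2 days: (0.5008, 0.4992)
After 3 days: (0.5000, 0.5000)
After 4 days: (0.5000, 0.5000)
P(in Hillside after 4 days) = 0.5000

0.5000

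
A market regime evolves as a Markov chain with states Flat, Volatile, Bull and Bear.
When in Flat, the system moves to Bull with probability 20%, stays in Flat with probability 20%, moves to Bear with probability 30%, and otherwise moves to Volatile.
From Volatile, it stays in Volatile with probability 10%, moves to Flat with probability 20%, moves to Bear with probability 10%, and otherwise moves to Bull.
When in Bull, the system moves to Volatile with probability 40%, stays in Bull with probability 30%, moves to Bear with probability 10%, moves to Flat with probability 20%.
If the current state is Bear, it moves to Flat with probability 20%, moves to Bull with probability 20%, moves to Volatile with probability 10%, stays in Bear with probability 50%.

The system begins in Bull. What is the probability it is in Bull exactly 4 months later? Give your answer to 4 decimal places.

0.3359

Propagate the distribution vector 4 months from Bull.
After 0 months: (0.0000, 0.0000, 1.0000, 0.0000)
After 1 month: (0.2000, 0.4000, 0.3000, 0.1000)
After 2 months: (0.2000, 0.2300, 0.3900, 0.1800)
After 3 months: (0.2000, 0.2570, 0.3310, 0.2120)
After 4 months: (0.2000, 0.2393, 0.3359, 0.2248)
P(in Bull after 4 months) = 0.3359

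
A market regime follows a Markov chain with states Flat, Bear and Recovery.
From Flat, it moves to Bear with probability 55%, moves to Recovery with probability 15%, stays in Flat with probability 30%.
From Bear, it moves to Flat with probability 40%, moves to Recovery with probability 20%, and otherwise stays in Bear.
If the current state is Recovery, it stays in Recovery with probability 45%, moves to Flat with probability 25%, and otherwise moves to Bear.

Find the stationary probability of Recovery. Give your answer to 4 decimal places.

0.2446

Let the stationary distribution be π with π = πP and π_1 + π_2 + π_3 = 1.
π_1 = 0.3·π_1 + 0.4·π_2 + 0.25·π_3
π_2 = 0.55·π_1 + 0.4·π_2 + 0.3·π_3
Solving with the normalization constraint gives π = (0.3303, 0.4251, 0.2446).
So the stationary probability of Recovery is 0.2446.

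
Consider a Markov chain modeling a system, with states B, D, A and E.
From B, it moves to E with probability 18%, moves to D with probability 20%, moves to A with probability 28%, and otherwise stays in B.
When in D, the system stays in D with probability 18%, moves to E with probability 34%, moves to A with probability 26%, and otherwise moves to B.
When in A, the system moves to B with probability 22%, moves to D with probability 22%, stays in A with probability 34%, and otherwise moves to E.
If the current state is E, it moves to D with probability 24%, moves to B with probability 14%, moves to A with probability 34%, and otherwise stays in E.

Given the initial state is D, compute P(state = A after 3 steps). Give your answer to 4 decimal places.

Propagate the distribution vector 3 steps from D.
After 0 steps: (0.0000, 1.0000, 0.0000, 0.0000)
After 1 step: (0.2200, 0.1800, 0.2600, 0.3400)
After 2 steps: (0.2192, 0.2152, 0.3124, 0.2532)
After 3 steps: (0.2260, 0.2121, 0.3096, 0.2522)
P(in A after 3 steps) = 0.3096

0.3096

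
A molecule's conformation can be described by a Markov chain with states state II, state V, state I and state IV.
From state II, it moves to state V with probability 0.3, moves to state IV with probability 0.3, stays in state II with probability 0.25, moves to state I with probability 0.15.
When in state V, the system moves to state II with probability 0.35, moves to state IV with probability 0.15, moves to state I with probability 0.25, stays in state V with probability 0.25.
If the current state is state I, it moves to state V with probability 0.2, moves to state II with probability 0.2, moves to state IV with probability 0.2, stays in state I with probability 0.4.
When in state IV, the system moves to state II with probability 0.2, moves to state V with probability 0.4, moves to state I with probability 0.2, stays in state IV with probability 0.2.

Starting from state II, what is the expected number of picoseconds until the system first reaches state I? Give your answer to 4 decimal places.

Let t(s) be the expected number of picoseconds to first reach state I from state s, with t(state I) = 0. Conditioning on the first picosecond:
t(state II) = 1 + 0.25·t(state II) + 0.3·t(state V) + 0.3·t(state IV)
t(state V) = 1 + 0.35·t(state II) + 0.25·t(state V) + 0.15·t(state IV)
t(state IV) = 1 + 0.2·t(state II) + 0.4·t(state V) + 0.2·t(state IV)
Solving: t(state II) = 5.2000, t(state V) = 4.7444, t(state IV) = 4.9222.
Expected picoseconds from state II to state I: 5.2000.

5.2000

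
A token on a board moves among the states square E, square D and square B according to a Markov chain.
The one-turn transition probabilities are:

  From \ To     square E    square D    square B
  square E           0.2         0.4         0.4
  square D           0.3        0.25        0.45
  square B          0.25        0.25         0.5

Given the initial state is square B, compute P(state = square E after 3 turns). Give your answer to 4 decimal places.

0.2519

Propagate the distribution vector 3 turns from square B.
After 0 turns: (0.0000, 0.0000, 1.0000)
After 1 turn: (0.2500, 0.2500, 0.5000)
After 2 turns: (0.2500, 0.2875, 0.4625)
After 3 turns: (0.2519, 0.2875, 0.4606)
P(in square E after 3 turns) = 0.2519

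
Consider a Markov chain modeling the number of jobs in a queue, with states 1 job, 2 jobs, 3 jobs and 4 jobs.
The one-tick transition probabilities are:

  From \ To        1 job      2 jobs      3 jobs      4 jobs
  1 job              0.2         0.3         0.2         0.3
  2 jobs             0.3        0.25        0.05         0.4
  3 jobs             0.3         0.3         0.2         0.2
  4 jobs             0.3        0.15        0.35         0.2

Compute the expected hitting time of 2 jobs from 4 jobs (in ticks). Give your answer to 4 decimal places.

Let t(s) be the expected number of ticks to first reach 2 jobs from state s, with t(2 jobs) = 0. Conditioning on the first tick:
t(1 job) = 1 + 0.2·t(1 job) + 0.2·t(3 jobs) + 0.3·t(4 jobs)
t(3 jobs) = 1 + 0.3·t(1 job) + 0.2·t(3 jobs) + 0.2·t(4 jobs)
t(4 jobs) = 1 + 0.3·t(1 job) + 0.35·t(3 jobs) + 0.2·t(4 jobs)
Solving: t(1 job) = 3.8120, t(3 jobs) = 3.7607, t(4 jobs) = 4.3248.
Expected ticks from 4 jobs to 2 jobs: 4.3248.

4.3248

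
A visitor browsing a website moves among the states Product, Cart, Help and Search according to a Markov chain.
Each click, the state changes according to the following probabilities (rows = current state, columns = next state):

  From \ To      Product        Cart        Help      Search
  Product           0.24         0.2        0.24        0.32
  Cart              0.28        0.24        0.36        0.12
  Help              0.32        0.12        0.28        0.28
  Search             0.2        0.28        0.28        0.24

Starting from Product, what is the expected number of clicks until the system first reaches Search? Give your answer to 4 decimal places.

Let t(s) be the expected number of clicks to first reach Search from state s, with t(Search) = 0. Conditioning on the first click:
t(Product) = 1 + 0.24·t(Product) + 0.2·t(Cart) + 0.24·t(Help)
t(Cart) = 1 + 0.28·t(Product) + 0.24·t(Cart) + 0.36·t(Help)
t(Help) = 1 + 0.32·t(Product) + 0.12·t(Cart) + 0.28·t(Help)
Solving: t(Product) = 3.6770, t(Cart) = 4.4541, t(Help) = 3.7655.
Expected clicks from Product to Search: 3.6770.

3.6770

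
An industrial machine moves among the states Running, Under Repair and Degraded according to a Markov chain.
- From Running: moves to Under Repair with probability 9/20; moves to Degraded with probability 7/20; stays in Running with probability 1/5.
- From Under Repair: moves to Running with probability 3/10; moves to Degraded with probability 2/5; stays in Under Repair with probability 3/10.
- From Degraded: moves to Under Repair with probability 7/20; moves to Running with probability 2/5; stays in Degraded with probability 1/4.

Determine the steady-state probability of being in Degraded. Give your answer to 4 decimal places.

Let the stationary distribution be π with π = πP and π_1 + π_2 + π_3 = 1.
π_1 = 0.2·π_1 + 0.3·π_2 + 0.4·π_3
π_2 = 0.45·π_1 + 0.3·π_2 + 0.35·π_3
Solving with the normalization constraint gives π = (0.3031, 0.3622, 0.3346).
So the stationary probability of Degraded is 0.3346.

0.3346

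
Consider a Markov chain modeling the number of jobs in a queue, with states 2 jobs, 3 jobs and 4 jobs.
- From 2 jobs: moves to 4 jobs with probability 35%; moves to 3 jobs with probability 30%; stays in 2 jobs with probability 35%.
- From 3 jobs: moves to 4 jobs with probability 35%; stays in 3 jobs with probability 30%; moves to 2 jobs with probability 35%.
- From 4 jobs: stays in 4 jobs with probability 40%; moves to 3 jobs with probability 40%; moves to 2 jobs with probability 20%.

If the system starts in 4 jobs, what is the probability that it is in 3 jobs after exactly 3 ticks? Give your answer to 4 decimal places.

Propagate the distribution vector 3 ticks from 4 jobs.
After 0 ticks: (0.0000, 0.0000, 1.0000)
After 1 tick: (0.2000, 0.4000, 0.4000)
After 2 ticks: (0.2900, 0.3400, 0.3700)
After 3 ticks: (0.2945, 0.3370, 0.3685)
P(in 3 jobs after 3 ticks) = 0.3370

0.3370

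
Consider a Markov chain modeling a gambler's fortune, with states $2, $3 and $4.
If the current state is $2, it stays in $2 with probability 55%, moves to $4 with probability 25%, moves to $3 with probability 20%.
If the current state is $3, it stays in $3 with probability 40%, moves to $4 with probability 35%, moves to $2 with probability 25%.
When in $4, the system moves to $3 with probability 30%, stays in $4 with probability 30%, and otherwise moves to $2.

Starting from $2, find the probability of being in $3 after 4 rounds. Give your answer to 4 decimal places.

Propagate the distribution vector 4 rounds from $2.
After 0 rounds: (1.0000, 0.0000, 0.0000)
After 1 round: (0.5500, 0.2000, 0.2500)
After 2 rounds: (0.4525, 0.2650, 0.2825)
After 3 rounds: (0.4281, 0.2813, 0.2906)
After 4 rounds: (0.4220, 0.2853, 0.2927)
P(in $3 after 4 rounds) = 0.2853

0.2853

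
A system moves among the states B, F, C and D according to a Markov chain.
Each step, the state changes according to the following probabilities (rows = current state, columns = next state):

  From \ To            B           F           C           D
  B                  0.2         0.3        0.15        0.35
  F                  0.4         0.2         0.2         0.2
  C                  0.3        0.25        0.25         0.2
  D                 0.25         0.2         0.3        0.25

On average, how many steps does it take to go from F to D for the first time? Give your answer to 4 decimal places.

4.0391

Let t(s) be the expected number of steps to first reach D from state s, with t(D) = 0. Conditioning on the first step:
t(B) = 1 + 0.2·t(B) + 0.3·t(F) + 0.15·t(C)
t(F) = 1 + 0.4·t(B) + 0.2·t(F) + 0.2·t(C)
t(C) = 1 + 0.3·t(B) + 0.25·t(F) + 0.25·t(C)
Solving: t(B) = 3.5320, t(F) = 4.0391, t(C) = 4.0925.
Expected steps from F to D: 4.0391.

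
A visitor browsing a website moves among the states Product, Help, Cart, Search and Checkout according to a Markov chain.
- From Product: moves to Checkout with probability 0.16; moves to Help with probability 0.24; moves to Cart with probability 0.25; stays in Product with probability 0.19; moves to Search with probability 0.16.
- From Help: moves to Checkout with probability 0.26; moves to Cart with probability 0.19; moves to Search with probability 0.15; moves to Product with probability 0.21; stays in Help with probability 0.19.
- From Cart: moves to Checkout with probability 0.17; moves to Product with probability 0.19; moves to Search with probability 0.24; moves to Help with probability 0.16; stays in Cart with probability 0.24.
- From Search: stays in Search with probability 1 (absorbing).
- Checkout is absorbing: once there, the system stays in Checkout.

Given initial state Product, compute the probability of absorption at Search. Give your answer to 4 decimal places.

0.4907

Let h(s) be the probability of absorption at Search starting from transient state s. Then h(Search) = 1 and h(Checkout) = 0. By first-step analysis:
h(Product) = 0.19·h(Product) + 0.24·h(Help) + 0.25·h(Cart) + 0.16·1 + 0.16·0
h(Help) = 0.21·h(Product) + 0.19·h(Help) + 0.19·h(Cart) + 0.15·1 + 0.26·0
h(Cart) = 0.19·h(Product) + 0.16·h(Help) + 0.24·h(Cart) + 0.24·1 + 0.17·0
Solving: h(Product) = 0.4907, h(Help) = 0.4368, h(Cart) = 0.5304.
Starting from Product, the probability is 0.4907.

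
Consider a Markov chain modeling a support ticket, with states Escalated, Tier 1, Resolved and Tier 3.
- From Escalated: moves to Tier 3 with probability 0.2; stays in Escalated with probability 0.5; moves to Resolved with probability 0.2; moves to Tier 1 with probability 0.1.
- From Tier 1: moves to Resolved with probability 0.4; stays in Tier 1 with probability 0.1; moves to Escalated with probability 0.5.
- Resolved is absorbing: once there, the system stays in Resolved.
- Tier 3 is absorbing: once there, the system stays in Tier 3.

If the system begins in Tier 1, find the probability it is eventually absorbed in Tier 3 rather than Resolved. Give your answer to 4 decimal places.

Let h(s) be the probability of absorption at Tier 3 starting from transient state s. Then h(Tier 3) = 1 and h(Resolved) = 0. By first-step analysis:
h(Escalated) = 0.5·h(Escalated) + 0.1·h(Tier 1) + 0.2·0 + 0.2·1
h(Tier 1) = 0.5·h(Escalated) + 0.1·h(Tier 1) + 0.4·0
Solving: h(Escalated) = 0.4500, h(Tier 1) = 0.2500.
Starting from Tier 1, the probability is 0.2500.

0.2500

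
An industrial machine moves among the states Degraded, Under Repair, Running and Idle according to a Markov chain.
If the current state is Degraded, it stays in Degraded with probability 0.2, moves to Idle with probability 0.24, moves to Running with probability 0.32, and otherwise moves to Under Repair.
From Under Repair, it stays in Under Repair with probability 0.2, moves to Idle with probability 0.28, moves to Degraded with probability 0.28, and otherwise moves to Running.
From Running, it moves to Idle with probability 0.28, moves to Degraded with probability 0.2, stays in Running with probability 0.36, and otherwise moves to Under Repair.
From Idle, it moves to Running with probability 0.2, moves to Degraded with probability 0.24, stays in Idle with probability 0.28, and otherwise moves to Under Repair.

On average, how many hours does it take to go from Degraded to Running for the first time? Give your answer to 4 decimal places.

Let t(s) be the expected number of hours to first reach Running from state s, with t(Running) = 0. Conditioning on the first hour:
t(Degraded) = 1 + 0.2·t(Degraded) + 0.24·t(Under Repair) + 0.24·t(Idle)
t(Under Repair) = 1 + 0.28·t(Degraded) + 0.2·t(Under Repair) + 0.28·t(Idle)
t(Idle) = 1 + 0.24·t(Degraded) + 0.28·t(Under Repair) + 0.28·t(Idle)
Solving: t(Degraded) = 3.7101, t(Under Repair) = 4.0138, t(Idle) = 4.1865.
Expected hours from Degraded to Running: 3.7101.

3.7101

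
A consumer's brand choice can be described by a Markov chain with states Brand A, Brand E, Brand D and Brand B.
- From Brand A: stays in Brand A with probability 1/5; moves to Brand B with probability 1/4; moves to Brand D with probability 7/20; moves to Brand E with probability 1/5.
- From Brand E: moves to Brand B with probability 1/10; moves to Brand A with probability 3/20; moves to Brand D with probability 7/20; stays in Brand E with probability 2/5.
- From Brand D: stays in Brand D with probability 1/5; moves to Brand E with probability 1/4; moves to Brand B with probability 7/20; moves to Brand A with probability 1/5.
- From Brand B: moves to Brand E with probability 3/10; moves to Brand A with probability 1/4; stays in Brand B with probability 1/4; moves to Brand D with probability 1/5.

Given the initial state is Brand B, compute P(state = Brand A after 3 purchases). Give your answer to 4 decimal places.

0.1965

Propagate the distribution vector 3 purchases from Brand B.
After 0 purchases: (0.0000, 0.0000, 0.0000, 1.0000)
After 1 purchase: (0.2500, 0.3000, 0.2000, 0.2500)
After 2 purchases: (0.1975, 0.2950, 0.2825, 0.2250)
After 3 purchases: (0.1965, 0.2956, 0.2739, 0.2340)
P(in Brand A after 3 purchases) = 0.1965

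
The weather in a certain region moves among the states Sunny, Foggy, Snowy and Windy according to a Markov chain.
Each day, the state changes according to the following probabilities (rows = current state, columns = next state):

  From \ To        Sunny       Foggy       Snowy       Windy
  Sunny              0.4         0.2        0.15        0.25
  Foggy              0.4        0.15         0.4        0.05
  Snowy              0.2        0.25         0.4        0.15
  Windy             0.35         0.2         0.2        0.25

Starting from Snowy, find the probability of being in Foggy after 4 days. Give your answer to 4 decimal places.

Propagate the distribution vector 4 days from Snowy.
After 0 days: (0.0000, 0.0000, 1.0000, 0.0000)
After 1 day: (0.2000, 0.2500, 0.4000, 0.1500)
After 2 days: (0.3125, 0.2075, 0.3200, 0.1600)
After 3 days: (0.3280, 0.2056, 0.2899, 0.1765)
After 4 days: (0.3332, 0.2042, 0.2827, 0.1799)
P(in Foggy after 4 days) = 0.2042

0.2042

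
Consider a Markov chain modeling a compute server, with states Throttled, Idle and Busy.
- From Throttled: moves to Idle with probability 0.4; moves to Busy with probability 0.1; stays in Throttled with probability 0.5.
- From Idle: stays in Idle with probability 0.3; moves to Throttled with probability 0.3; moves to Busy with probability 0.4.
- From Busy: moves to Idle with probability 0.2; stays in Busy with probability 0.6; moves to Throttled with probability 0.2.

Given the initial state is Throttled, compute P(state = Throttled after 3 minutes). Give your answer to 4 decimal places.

0.3510

Propagate the distribution vector 3 minutes from Throttled.
After 0 minutes: (1.0000, 0.0000, 0.0000)
After 1 minute: (0.5000, 0.4000, 0.1000)
After 2 minutes: (0.3900, 0.3400, 0.2700)
After 3 minutes: (0.3510, 0.3120, 0.3370)
P(in Throttled after 3 minutes) = 0.3510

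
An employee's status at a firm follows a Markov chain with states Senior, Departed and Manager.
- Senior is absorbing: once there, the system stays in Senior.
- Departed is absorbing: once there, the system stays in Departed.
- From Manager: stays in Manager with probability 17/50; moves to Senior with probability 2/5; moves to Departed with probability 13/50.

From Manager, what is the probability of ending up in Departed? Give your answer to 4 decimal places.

0.3939

Let h(s) be the probability of absorption at Departed starting from transient state s. Then h(Departed) = 1 and h(Senior) = 0. By first-step analysis:
h(Manager) = 0.4·0 + 0.26·1 + 0.34·h(Manager)
Solving: h(Manager) = 0.3939.
Starting from Manager, the probability is 0.3939.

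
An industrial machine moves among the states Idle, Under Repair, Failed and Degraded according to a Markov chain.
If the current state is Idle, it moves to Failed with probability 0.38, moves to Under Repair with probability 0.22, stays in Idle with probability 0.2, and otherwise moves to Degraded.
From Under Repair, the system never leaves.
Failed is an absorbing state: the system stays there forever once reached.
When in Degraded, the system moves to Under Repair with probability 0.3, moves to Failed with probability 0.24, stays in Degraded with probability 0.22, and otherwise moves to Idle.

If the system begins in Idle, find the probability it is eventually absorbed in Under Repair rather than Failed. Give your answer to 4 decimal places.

0.4021

Let h(s) be the probability of absorption at Under Repair starting from transient state s. Then h(Under Repair) = 1 and h(Failed) = 0. By first-step analysis:
h(Idle) = 0.2·h(Idle) + 0.22·1 + 0.38·0 + 0.2·h(Degraded)
h(Degraded) = 0.24·h(Idle) + 0.3·1 + 0.24·0 + 0.22·h(Degraded)
Solving: h(Idle) = 0.4021, h(Degraded) = 0.5083.
Starting from Idle, the probability is 0.4021.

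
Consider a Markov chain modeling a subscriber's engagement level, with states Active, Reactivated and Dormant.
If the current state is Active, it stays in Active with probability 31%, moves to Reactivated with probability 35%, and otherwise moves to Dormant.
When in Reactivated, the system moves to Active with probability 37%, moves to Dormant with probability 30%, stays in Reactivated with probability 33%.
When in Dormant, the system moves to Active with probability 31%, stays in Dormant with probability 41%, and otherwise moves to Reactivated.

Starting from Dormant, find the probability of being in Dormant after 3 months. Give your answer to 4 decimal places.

0.3524

Propagate the distribution vector 3 months from Dormant.
After 0 months: (0.0000, 0.0000, 1.0000)
After 1 month: (0.3100, 0.2800, 0.4100)
After 2 months: (0.3268, 0.3157, 0.3575)
After 3 months: (0.3289, 0.3187, 0.3524)
P(in Dormant after 3 months) = 0.3524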